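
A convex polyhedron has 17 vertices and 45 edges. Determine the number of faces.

Here V − E + F = 2.
F = 2 − V + E = 2 − 17 + 45 = 30.

30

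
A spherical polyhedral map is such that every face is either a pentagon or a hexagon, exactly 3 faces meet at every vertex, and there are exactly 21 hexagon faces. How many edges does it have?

Let x be the number of pentagons; then F = 21 + x.
Edge–face incidences: 2E = 6·21 + 5·x = 126 + 5x.
Every vertex has degree 3, so 3V = 2E.
Euler: V − E + F = 2 ⇒ (2E)/3 − E + (21 + x) = 2.
Multiply by 6: 2·(2E) − 3·(2E) + 6·(21 + x) = 12, i.e. 126 + 6x − (126 + 5x) = 12.
Collecting terms: x = 12.
Then 2E = 126 + 5·12 = 186, so E = 93, V = 2E/3 = 62, F = 21 + 12 = 33.

93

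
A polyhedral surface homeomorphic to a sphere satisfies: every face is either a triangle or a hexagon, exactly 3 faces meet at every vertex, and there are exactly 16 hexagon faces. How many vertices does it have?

Let x be the number of triangles; then F = 16 + x.
Edge–face incidences: 2E = 6·16 + 3·x = 96 + 3x.
Every vertex has degree 3, so 3V = 2E.
Euler: V − E + F = 2 ⇒ (2E)/3 − E + (16 + x) = 2.
Multiply by 6: 2·(2E) − 3·(2E) + 6·(16 + x) = 12, i.e. 96 + 6x − (96 + 3x) = 12.
Collecting terms: 3x = 12, so x = 4.
Then 2E = 96 + 3·4 = 108, so E = 54, V = 2E/3 = 36, F = 16 + 4 = 20.

36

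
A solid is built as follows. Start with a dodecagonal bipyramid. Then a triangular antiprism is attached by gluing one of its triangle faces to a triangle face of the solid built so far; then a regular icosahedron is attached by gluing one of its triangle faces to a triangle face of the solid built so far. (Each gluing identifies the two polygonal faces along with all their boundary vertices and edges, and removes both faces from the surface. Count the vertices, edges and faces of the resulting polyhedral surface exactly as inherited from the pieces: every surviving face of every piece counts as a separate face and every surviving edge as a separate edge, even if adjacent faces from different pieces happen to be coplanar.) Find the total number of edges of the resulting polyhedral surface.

A dodecagonal bipyramid: V=14, E=36, F=24.
Attach a triangular antiprism (V=6, E=12, F=8) along a 3-gon: merge 3 vertices and 3 edges, delete both glued faces → V=17, E=45, F=30.
Attach a regular icosahedron (V=12, E=30, F=20) along a 3-gon: merge 3 vertices and 3 edges, delete both glued faces → V=26, E=72, F=48.
Check: V − E + F = 26 − 72 + 48 = 2.

72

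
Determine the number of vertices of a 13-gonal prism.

26

A prism on an n-gon has two n-gon bases and n rectangular sides: V = 2·13 = 26, E = 3·13 = 39, F = 13 + 2 = 15.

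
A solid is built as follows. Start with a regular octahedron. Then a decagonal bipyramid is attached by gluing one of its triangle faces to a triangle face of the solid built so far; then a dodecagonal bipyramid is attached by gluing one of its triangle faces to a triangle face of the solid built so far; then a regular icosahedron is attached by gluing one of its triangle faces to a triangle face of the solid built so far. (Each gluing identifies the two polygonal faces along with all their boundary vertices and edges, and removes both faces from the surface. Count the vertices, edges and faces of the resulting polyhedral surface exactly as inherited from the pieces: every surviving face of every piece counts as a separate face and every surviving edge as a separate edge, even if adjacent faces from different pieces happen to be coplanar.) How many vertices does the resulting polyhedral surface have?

A regular octahedron: V=6, E=12, F=8.
Attach a decagonal bipyramid (V=12, E=30, F=20) along a 3-gon: merge 3 vertices and 3 edges, delete both glued faces → V=15, E=39, F=26.
Attach a dodecagonal bipyramid (V=14, E=36, F=24) along a 3-gon: merge 3 vertices and 3 edges, delete both glued faces → V=26, E=72, F=48.
Attach a regular icosahedron (V=12, E=30, F=20) along a 3-gon: merge 3 vertices and 3 edges, delete both glued faces → V=35, E=99, F=66.
Check: V − E + F = 35 − 99 + 66 = 2.

35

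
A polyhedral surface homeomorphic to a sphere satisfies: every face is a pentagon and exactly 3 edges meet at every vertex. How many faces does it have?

Each face has 5 edges and each edge borders two faces, so 2E = 5F.
Each vertex has degree 3, so 3V = 2E and hence V = 5F/3.
Euler: V − E + F = 2 ⇒ (5F/3) − (5F/2) + F = 2.
Multiply by 6: (10 − 15 + 6)F = 12, i.e. 1F = 12.
So F = 12, E = 5·12/2 = 30, V = 5·12/3 = 20.

12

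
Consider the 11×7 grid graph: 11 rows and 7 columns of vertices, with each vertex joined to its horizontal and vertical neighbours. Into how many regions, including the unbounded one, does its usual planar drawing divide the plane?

The grid has V = 11·7 = 77 vertices and E = 11·6 + 7·10 = 136 edges.
F = 2 − V + E = 2 − 77 + 136 = 61.

61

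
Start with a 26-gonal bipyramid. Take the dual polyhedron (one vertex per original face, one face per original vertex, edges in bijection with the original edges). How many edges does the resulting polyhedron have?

78

The base solid has V = 28, E = 78, F = 52.
The dual swaps V and F and preserves E: V′ = F = 52, E′ = E = 78, F′ = V = 28.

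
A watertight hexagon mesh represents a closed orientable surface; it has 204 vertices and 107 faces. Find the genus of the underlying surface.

Every face is a hexagon, so 2E = 6·107 = 642, giving E = 321.
χ = V − E + F = 204 − 321 + 107 = -10.
For a closed orientable surface χ = 2 − 2g, so g = (2 − (-10))/2 = 6.

6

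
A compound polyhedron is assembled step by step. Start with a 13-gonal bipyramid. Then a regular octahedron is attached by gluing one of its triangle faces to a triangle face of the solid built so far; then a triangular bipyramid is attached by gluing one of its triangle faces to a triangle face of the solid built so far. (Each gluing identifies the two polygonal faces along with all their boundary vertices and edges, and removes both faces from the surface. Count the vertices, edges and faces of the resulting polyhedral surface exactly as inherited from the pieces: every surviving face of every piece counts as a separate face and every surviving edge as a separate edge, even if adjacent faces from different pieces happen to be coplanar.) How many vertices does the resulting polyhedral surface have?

A 13-gonal bipyramid: V=15, E=39, F=26.
Attach a regular octahedron (V=6, E=12, F=8) along a 3-gon: merge 3 vertices and 3 edges, delete both glued faces → V=18, E=48, F=32.
Attach a triangular bipyramid (V=5, E=9, F=6) along a 3-gon: merge 3 vertices and 3 edges, delete both glued faces → V=20, E=54, F=36.
Check: V − E + F = 20 − 54 + 36 = 2.

20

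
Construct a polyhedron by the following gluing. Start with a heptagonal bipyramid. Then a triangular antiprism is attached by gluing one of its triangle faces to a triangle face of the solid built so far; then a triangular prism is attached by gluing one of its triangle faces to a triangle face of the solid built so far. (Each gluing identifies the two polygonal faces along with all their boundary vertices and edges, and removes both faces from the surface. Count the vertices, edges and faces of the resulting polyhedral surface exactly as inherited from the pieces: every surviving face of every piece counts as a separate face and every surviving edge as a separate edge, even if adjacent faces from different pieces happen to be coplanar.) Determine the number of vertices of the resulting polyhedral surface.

15

A heptagonal bipyramid: V=9, E=21, F=14.
Attach a triangular antiprism (V=6, E=12, F=8) along a 3-gon: merge 3 vertices and 3 edges, delete both glued faces → V=12, E=30, F=20.
Attach a triangular prism (V=6, E=9, F=5) along a 3-gon: merge 3 vertices and 3 edges, delete both glued faces → V=15, E=36, F=23.
Check: V − E + F = 15 − 36 + 23 = 2.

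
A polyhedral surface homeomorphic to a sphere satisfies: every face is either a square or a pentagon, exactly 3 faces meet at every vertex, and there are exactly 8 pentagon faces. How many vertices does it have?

Let x be the number of squares; then F = 8 + x.
Edge–face incidences: 2E = 5·8 + 4·x = 40 + 4x.
Every vertex has degree 3, so 3V = 2E.
Euler: V − E + F = 2 ⇒ (2E)/3 − E + (8 + x) = 2.
Multiply by 6: 2·(2E) − 3·(2E) + 6·(8 + x) = 12, i.e. 48 + 6x − (40 + 4x) = 12.
Collecting terms: 2x + 8 = 12, so 2x = 4, so x = 2.
Then 2E = 40 + 4·2 = 48, so E = 24, V = 2E/3 = 16, F = 8 + 2 = 10.

16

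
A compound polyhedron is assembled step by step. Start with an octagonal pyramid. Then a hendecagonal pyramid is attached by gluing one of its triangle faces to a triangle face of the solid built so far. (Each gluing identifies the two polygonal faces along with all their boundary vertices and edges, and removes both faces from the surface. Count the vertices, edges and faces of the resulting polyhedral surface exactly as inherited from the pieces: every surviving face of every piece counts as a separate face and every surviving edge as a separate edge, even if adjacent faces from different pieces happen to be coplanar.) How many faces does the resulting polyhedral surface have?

An octagonal pyramid: V=9, E=16, F=9.
Attach a hendecagonal pyramid (V=12, E=22, F=12) along a 3-gon: merge 3 vertices and 3 edges, delete both glued faces → V=18, E=35, F=19.
Check: V − E + F = 18 − 35 + 19 = 2.

19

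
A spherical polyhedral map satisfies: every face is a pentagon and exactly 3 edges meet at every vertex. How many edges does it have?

Each face has 5 edges and each edge borders two faces, so 2E = 5F.
Each vertex has degree 3, so 3V = 2E and hence V = 5F/3.
Euler: V − E + F = 2 ⇒ (5F/3) − (5F/2) + F = 2.
Multiply by 6: (10 − 15 + 6)F = 12, i.e. 1F = 12.
So F = 12, E = 5·12/2 = 30, V = 5·12/3 = 20.

30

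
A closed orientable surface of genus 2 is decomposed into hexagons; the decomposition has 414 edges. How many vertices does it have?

χ = 2 − 2·2 = -2, and every face is a hexagon so 6F = 2E.
F = 2E/6 = 138. Then V = -2 + E − F = -2 + 414 − 138 = 274.

274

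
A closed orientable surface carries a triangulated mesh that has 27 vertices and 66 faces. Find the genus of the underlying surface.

Every face is a triangle, so 2E = 3·66 = 198, giving E = 99.
χ = V − E + F = 27 − 99 + 66 = -6.
For a closed orientable surface χ = 2 − 2g, so g = (2 − (-6))/2 = 4.

4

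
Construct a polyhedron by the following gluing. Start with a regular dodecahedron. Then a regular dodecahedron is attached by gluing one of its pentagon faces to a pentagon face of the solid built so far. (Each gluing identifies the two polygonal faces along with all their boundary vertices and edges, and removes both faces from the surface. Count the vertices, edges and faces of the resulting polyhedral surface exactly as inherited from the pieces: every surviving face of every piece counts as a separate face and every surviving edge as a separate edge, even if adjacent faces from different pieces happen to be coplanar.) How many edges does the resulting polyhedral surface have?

55

A regular dodecahedron: V=20, E=30, F=12.
Attach a regular dodecahedron (V=20, E=30, F=12) along a 5-gon: merge 5 vertices and 5 edges, delete both glued faces → V=35, E=55, F=22.
Check: V − E + F = 35 − 55 + 22 = 2.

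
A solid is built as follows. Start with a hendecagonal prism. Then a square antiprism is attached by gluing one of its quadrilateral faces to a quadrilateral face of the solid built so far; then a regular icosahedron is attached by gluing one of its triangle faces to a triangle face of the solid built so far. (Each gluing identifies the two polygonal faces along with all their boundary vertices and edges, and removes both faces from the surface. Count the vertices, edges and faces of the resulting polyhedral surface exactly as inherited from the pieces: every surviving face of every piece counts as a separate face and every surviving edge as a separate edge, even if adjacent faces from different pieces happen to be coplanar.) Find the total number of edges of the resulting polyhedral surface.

A hendecagonal prism: V=22, E=33, F=13.
Attach a square antiprism (V=8, E=16, F=10) along a 4-gon: merge 4 vertices and 4 edges, delete both glued faces → V=26, E=45, F=21.
Attach a regular icosahedron (V=12, E=30, F=20) along a 3-gon: merge 3 vertices and 3 edges, delete both glued faces → V=35, E=72, F=39.
Check: V − E + F = 35 − 72 + 39 = 2.

72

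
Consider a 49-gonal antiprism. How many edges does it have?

An antiprism on an n-gon has two n-gon caps and 2n triangles: V = 2·49 = 98, E = 4·49 = 196, F = 2·49 + 2 = 100.

196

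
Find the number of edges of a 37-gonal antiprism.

148

An antiprism on an n-gon has two n-gon caps and 2n triangles: V = 2·37 = 74, E = 4·37 = 148, F = 2·37 + 2 = 76.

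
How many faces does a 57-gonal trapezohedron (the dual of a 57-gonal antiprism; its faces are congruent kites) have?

The n-trapezohedron (dual of the n-antiprism) has V = 2·57 + 2 = 116, E = 4·57 = 228, F = 2·57 = 114.

114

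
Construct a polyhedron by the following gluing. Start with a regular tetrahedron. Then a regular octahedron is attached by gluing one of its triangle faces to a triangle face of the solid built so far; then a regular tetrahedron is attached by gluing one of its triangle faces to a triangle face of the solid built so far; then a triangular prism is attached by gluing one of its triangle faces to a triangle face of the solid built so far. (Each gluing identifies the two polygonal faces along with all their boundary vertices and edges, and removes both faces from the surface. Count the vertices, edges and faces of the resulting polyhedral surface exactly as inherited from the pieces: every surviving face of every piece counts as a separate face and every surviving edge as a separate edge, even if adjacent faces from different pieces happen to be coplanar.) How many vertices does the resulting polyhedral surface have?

A regular tetrahedron: V=4, E=6, F=4.
Attach a regular octahedron (V=6, E=12, F=8) along a 3-gon: merge 3 vertices and 3 edges, delete both glued faces → V=7, E=15, F=10.
Attach a regular tetrahedron (V=4, E=6, F=4) along a 3-gon: merge 3 vertices and 3 edges, delete both glued faces → V=8, E=18, F=12.
Attach a triangular prism (V=6, E=9, F=5) along a 3-gon: merge 3 vertices and 3 edges, delete both glued faces → V=11, E=24, F=15.
Check: V − E + F = 11 − 24 + 15 = 2.

11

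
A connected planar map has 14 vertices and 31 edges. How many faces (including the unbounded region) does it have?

19

Euler's formula for a connected plane graph: V − E + F = 2, so F = 2 − 14 + 31 = 19.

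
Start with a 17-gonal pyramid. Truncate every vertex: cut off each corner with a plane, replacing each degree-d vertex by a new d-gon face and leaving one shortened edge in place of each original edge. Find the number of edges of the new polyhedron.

102

The base solid has V = 18, E = 34, F = 18.
Truncation replaces each original edge-end by a new vertex, so V′ = 2E = 68.
Each original edge survives, and each old vertex of degree d contributes d new edges; summing degrees gives Σd = 2E, so E′ = E + 2E = 3E = 102.
Each original face survives and each original vertex becomes one new face: F′ = F + V = 36.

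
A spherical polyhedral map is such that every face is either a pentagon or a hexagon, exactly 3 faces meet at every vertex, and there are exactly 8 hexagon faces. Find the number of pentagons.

12

Let x be the number of pentagons; then F = 8 + x.
Edge–face incidences: 2E = 6·8 + 5·x = 48 + 5x.
Every vertex has degree 3, so 3V = 2E.
Euler: V − E + F = 2 ⇒ (2E)/3 − E + (8 + x) = 2.
Multiply by 6: 2·(2E) − 3·(2E) + 6·(8 + x) = 12, i.e. 48 + 6x − (48 + 5x) = 12.
Collecting terms: x = 12.
Then 2E = 48 + 5·12 = 108, so E = 54, V = 2E/3 = 36, F = 8 + 12 = 20.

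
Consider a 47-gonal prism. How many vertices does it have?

94

A prism on an n-gon has two n-gon bases and n rectangular sides: V = 2·47 = 94, E = 3·47 = 141, F = 47 + 2 = 49.
Check: V − E + F = 94 − 141 + 49 = 2.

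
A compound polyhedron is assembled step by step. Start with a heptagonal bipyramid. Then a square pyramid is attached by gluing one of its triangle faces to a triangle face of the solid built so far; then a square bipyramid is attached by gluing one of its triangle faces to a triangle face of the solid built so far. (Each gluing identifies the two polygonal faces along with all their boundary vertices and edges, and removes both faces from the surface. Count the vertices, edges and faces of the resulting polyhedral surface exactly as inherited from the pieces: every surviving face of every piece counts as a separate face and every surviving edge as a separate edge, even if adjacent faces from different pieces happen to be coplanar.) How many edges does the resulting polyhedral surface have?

35

A heptagonal bipyramid: V=9, E=21, F=14.
Attach a square pyramid (V=5, E=8, F=5) along a 3-gon: merge 3 vertices and 3 edges, delete both glued faces → V=11, E=26, F=17.
Attach a square bipyramid (V=6, E=12, F=8) along a 3-gon: merge 3 vertices and 3 edges, delete both glued faces → V=14, E=35, F=23.
Check: V − E + F = 14 − 35 + 23 = 2.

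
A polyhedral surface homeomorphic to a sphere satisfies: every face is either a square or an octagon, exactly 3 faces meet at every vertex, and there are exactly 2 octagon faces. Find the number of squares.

Let x be the number of squares; then F = 2 + x.
Edge–face incidences: 2E = 8·2 + 4·x = 16 + 4x.
Every vertex has degree 3, so 3V = 2E.
Euler: V − E + F = 2 ⇒ (2E)/3 − E + (2 + x) = 2.
Multiply by 6: 2·(2E) − 3·(2E) + 6·(2 + x) = 12, i.e. 12 + 6x − (16 + 4x) = 12.
Collecting terms: 2x − 4 = 12, so 2x = 16, so x = 8.
Then 2E = 16 + 4·8 = 48, so E = 24, V = 2E/3 = 16, F = 2 + 8 = 10.

8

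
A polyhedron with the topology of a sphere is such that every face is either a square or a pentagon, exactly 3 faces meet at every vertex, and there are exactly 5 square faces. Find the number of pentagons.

2

Let x be the number of pentagons; then F = 5 + x.
Edge–face incidences: 2E = 4·5 + 5·x = 20 + 5x.
Every vertex has degree 3, so 3V = 2E.
Euler: V − E + F = 2 ⇒ (2E)/3 − E + (5 + x) = 2.
Multiply by 6: 2·(2E) − 3·(2E) + 6·(5 + x) = 12, i.e. 30 + 6x − (20 + 5x) = 12.
Collecting terms: x + 10 = 12, so x = 2.
Then 2E = 20 + 5·2 = 30, so E = 15, V = 2E/3 = 10, F = 5 + 2 = 7.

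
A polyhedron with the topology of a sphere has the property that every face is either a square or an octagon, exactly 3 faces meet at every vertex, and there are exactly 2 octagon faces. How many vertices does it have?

Let x be the number of squares; then F = 2 + x.
Edge–face incidences: 2E = 8·2 + 4·x = 16 + 4x.
Every vertex has degree 3, so 3V = 2E.
Euler: V − E + F = 2 ⇒ (2E)/3 − E + (2 + x) = 2.
Multiply by 6: 2·(2E) − 3·(2E) + 6·(2 + x) = 12, i.e. 12 + 6x − (16 + 4x) = 12.
Collecting terms: 2x − 4 = 12, so 2x = 16, so x = 8.
Then 2E = 16 + 4·8 = 48, so E = 24, V = 2E/3 = 16, F = 2 + 8 = 10.

16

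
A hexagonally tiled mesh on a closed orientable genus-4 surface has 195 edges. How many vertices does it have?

124

χ = 2 − 2·4 = -6, and every face is a hexagon so 6F = 2E.
F = 2E/6 = 65. Then V = -6 + E − F = -6 + 195 − 65 = 124.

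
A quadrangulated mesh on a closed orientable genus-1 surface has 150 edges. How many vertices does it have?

χ = 2 − 2·1 = 0, and every face is a square so 4F = 2E.
F = 2E/4 = 75. Then V = 0 + E − F = 0 + 150 − 75 = 75.

75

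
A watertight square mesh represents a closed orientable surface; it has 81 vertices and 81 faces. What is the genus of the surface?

1

Every face is a square, so 2E = 4·81 = 324, giving E = 162.
χ = V − E + F = 81 − 162 + 81 = 0.
For a closed orientable surface χ = 2 − 2g, so g = (2 − (0))/2 = 1.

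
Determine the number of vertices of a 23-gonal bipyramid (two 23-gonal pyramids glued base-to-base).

25

A bipyramid over an n-gon has 2n triangular faces and n + 2 vertices: V = 23 + 2 = 25, E = 3·23 = 69, F = 2·23 = 46.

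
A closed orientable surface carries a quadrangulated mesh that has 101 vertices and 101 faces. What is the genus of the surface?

Every face is a square, so 2E = 4·101 = 404, giving E = 202.
χ = V − E + F = 101 − 202 + 101 = 0.
For a closed orientable surface χ = 2 − 2g, so g = (2 − (0))/2 = 1.

1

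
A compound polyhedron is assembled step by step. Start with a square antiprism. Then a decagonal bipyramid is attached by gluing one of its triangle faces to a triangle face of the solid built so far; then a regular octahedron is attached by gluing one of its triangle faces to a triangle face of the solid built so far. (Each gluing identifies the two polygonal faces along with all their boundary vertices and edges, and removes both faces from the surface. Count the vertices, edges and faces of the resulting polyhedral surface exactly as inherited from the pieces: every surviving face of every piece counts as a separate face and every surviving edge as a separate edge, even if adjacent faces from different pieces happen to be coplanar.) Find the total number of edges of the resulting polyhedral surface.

A square antiprism: V=8, E=16, F=10.
Attach a decagonal bipyramid (V=12, E=30, F=20) along a 3-gon: merge 3 vertices and 3 edges, delete both glued faces → V=17, E=43, F=28.
Attach a regular octahedron (V=6, E=12, F=8) along a 3-gon: merge 3 vertices and 3 edges, delete both glued faces → V=20, E=52, F=34.
Check: V − E + F = 20 − 52 + 34 = 2.

52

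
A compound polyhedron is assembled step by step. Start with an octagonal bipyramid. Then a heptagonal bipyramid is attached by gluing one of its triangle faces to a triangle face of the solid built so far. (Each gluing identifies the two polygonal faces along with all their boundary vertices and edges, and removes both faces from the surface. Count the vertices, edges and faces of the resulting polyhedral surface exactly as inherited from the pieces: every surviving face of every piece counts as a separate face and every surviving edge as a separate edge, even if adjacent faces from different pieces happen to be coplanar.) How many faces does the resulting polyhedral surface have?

28

An octagonal bipyramid: V=10, E=24, F=16.
Attach a heptagonal bipyramid (V=9, E=21, F=14) along a 3-gon: merge 3 vertices and 3 edges, delete both glued faces → V=16, E=42, F=28.
Check: V − E + F = 16 − 42 + 28 = 2.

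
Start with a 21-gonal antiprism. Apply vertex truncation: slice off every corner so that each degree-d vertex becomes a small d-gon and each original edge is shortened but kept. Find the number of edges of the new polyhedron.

252

The base solid has V = 42, E = 84, F = 44.
Truncation replaces each original edge-end by a new vertex, so V′ = 2E = 168.
Each original edge survives, and each old vertex of degree d contributes d new edges; summing degrees gives Σd = 2E, so E′ = E + 2E = 3E = 252.
Each original face survives and each original vertex becomes one new face: F′ = F + V = 86.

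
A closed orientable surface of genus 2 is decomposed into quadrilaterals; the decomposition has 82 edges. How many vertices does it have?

39

χ = 2 − 2·2 = -2, and every face is a square so 4F = 2E.
F = 2E/4 = 41. Then V = -2 + E − F = -2 + 82 − 41 = 39.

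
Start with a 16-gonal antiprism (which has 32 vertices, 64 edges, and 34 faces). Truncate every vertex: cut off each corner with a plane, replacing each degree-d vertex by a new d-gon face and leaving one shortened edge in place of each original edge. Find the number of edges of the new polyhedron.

192

Truncation replaces each original edge-end by a new vertex, so V′ = 2E = 128.
Each original edge survives, and each old vertex of degree d contributes d new edges; summing degrees gives Σd = 2E, so E′ = E + 2E = 3E = 192.
Each original face survives and each original vertex becomes one new face: F′ = F + V = 66.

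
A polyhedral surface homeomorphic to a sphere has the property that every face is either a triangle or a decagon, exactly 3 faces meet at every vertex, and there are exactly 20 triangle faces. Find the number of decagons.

Let x be the number of decagons; then F = 20 + x.
Edge–face incidences: 2E = 3·20 + 10·x = 60 + 10x.
Every vertex has degree 3, so 3V = 2E.
Euler: V − E + F = 2 ⇒ (2E)/3 − E + (20 + x) = 2.
Multiply by 6: 2·(2E) − 3·(2E) + 6·(20 + x) = 12, i.e. 120 + 6x − (60 + 10x) = 12.
Collecting terms: −4x + 60 = 12, so −4x = −48, so x = 12.
Then 2E = 60 + 10·12 = 180, so E = 90, V = 2E/3 = 60, F = 20 + 12 = 32.

12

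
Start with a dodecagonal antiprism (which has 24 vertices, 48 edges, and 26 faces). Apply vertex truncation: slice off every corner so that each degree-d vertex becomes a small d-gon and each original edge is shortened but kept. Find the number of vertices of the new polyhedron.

Truncation replaces each original edge-end by a new vertex, so V′ = 2E = 96.
Each original edge survives, and each old vertex of degree d contributes d new edges; summing degrees gives Σd = 2E, so E′ = E + 2E = 3E = 144.
Each original face survives and each original vertex becomes one new face: F′ = F + V = 50.

96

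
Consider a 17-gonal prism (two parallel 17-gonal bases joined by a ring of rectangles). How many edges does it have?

51

A prism on an n-gon has two n-gon bases and n rectangular sides: V = 2·17 = 34, E = 3·17 = 51, F = 17 + 2 = 19.
Check: V − E + F = 34 − 51 + 19 = 2.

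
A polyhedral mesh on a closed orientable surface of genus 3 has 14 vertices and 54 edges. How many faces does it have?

36

For a closed orientable surface of genus 3, χ = 2 − 2·3 = -4.
F = -4 − V + E = -4 − 14 + 54 = 36.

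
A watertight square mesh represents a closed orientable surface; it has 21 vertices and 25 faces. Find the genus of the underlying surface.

3

Every face is a square, so 2E = 4·25 = 100, giving E = 50.
χ = V − E + F = 21 − 50 + 25 = -4.
For a closed orientable surface χ = 2 − 2g, so g = (2 − (-4))/2 = 3.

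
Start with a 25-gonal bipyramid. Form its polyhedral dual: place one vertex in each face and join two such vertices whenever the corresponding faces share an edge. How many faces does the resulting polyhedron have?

27

The base solid has V = 27, E = 75, F = 50.
The dual swaps V and F and preserves E: V′ = F = 50, E′ = E = 75, F′ = V = 27.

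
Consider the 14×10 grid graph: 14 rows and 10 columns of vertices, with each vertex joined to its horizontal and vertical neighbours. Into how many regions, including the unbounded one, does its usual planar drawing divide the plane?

The grid has V = 14·10 = 140 vertices and E = 14·9 + 10·13 = 256 edges.
F = 2 − V + E = 2 − 140 + 256 = 118.

118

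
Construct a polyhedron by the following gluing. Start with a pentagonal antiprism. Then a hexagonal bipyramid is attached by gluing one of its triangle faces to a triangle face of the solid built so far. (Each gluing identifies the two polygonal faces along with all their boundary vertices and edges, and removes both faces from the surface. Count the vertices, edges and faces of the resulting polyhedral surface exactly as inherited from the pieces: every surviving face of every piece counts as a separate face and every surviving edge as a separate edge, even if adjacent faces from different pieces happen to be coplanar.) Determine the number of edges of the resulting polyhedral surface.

35

A pentagonal antiprism: V=10, E=20, F=12.
Attach a hexagonal bipyramid (V=8, E=18, F=12) along a 3-gon: merge 3 vertices and 3 edges, delete both glued faces → V=15, E=35, F=22.
Check: V − E + F = 15 − 35 + 22 = 2.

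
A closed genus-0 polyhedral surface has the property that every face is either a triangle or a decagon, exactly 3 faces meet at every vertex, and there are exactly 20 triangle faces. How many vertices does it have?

Let x be the number of decagons; then F = 20 + x.
Edge–face incidences: 2E = 3·20 + 10·x = 60 + 10x.
Every vertex has degree 3, so 3V = 2E.
Euler: V − E + F = 2 ⇒ (2E)/3 − E + (20 + x) = 2.
Multiply by 6: 2·(2E) − 3·(2E) + 6·(20 + x) = 12, i.e. 120 + 6x − (60 + 10x) = 12.
Collecting terms: −4x + 60 = 12, so −4x = −48, so x = 12.
Then 2E = 60 + 10·12 = 180, so E = 90, V = 2E/3 = 60, F = 20 + 12 = 32.

60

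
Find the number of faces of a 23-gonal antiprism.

48

An antiprism on an n-gon has two n-gon caps and 2n triangles: V = 2·23 = 46, E = 4·23 = 92, F = 2·23 + 2 = 48.
Check: V − E + F = 46 − 92 + 48 = 2.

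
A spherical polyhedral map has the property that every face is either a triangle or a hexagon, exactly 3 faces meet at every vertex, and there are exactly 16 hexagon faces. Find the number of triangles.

Let x be the number of triangles; then F = 16 + x.
Edge–face incidences: 2E = 6·16 + 3·x = 96 + 3x.
Every vertex has degree 3, so 3V = 2E.
Euler: V − E + F = 2 ⇒ (2E)/3 − E + (16 + x) = 2.
Multiply by 6: 2·(2E) − 3·(2E) + 6·(16 + x) = 12, i.e. 96 + 6x − (96 + 3x) = 12.
Collecting terms: 3x = 12, so x = 4.
Then 2E = 96 + 3·4 = 108, so E = 54, V = 2E/3 = 36, F = 16 + 4 = 20.

4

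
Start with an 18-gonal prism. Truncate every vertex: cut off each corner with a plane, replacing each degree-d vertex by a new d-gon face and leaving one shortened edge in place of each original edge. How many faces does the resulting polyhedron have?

The base solid has V = 36, E = 54, F = 20.
Truncation replaces each original edge-end by a new vertex, so V′ = 2E = 108.
Each original edge survives, and each old vertex of degree d contributes d new edges; summing degrees gives Σd = 2E, so E′ = E + 2E = 3E = 162.
Each original face survives and each original vertex becomes one new face: F′ = F + V = 56.

56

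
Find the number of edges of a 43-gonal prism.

129

A prism on an n-gon has two n-gon bases and n rectangular sides: V = 2·43 = 86, E = 3·43 = 129, F = 43 + 2 = 45.
Check: V − E + F = 86 − 129 + 45 = 2.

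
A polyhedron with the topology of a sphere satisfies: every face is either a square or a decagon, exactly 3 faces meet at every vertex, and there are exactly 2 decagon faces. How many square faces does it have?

10

Let x be the number of squares; then F = 2 + x.
Edge–face incidences: 2E = 10·2 + 4·x = 20 + 4x.
Every vertex has degree 3, so 3V = 2E.
Euler: V − E + F = 2 ⇒ (2E)/3 − E + (2 + x) = 2.
Multiply by 6: 2·(2E) − 3·(2E) + 6·(2 + x) = 12, i.e. 12 + 6x − (20 + 4x) = 12.
Collecting terms: 2x − 8 = 12, so 2x = 20, so x = 10.
Then 2E = 20 + 4·10 = 60, so E = 30, V = 2E/3 = 20, F = 2 + 10 = 12.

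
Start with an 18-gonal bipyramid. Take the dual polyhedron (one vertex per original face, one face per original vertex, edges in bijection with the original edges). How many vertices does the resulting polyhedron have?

The base solid has V = 20, E = 54, F = 36.
The dual swaps V and F and preserves E: V′ = F = 36, E′ = E = 54, F′ = V = 20.

36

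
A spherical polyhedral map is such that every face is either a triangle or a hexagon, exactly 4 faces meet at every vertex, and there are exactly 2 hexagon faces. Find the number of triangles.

12

Let x be the number of triangles; then F = 2 + x.
Edge–face incidences: 2E = 6·2 + 3·x = 12 + 3x.
Every vertex has degree 4, so 4V = 2E.
Euler: V − E + F = 2 ⇒ (2E)/4 − E + (2 + x) = 2.
Multiply by 8: 2·(2E) − 4·(2E) + 8·(2 + x) = 16, i.e. 16 + 8x − 2·(12 + 3x) = 16.
Collecting terms: 2x − 8 = 16, so 2x = 24, so x = 12.
Then 2E = 12 + 3·12 = 48, so E = 24, V = 2E/4 = 12, F = 2 + 12 = 14.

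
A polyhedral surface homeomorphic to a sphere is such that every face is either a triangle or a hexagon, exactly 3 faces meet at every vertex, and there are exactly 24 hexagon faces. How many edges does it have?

Let x be the number of triangles; then F = 24 + x.
Edge–face incidences: 2E = 6·24 + 3·x = 144 + 3x.
Every vertex has degree 3, so 3V = 2E.
Euler: V − E + F = 2 ⇒ (2E)/3 − E + (24 + x) = 2.
Multiply by 6: 2·(2E) − 3·(2E) + 6·(24 + x) = 12, i.e. 144 + 6x − (144 + 3x) = 12.
Collecting terms: 3x = 12, so x = 4.
Then 2E = 144 + 3·4 = 156, so E = 78, V = 2E/3 = 52, F = 24 + 4 = 28.

78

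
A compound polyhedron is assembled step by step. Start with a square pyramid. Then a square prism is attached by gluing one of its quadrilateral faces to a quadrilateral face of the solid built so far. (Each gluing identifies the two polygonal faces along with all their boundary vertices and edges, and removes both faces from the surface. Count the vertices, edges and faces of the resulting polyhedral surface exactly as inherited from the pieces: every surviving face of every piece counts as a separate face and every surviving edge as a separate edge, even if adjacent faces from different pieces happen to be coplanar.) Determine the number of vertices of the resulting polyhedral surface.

A square pyramid: V=5, E=8, F=5.
Attach a square prism (V=8, E=12, F=6) along a 4-gon: merge 4 vertices and 4 edges, delete both glued faces → V=9, E=16, F=9.
Check: V − E + F = 9 − 16 + 9 = 2.

9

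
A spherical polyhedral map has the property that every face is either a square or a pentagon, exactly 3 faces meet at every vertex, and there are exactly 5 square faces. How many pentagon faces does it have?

Let x be the number of pentagons; then F = 5 + x.
Edge–face incidences: 2E = 4·5 + 5·x = 20 + 5x.
Every vertex has degree 3, so 3V = 2E.
Euler: V − E + F = 2 ⇒ (2E)/3 − E + (5 + x) = 2.
Multiply by 6: 2·(2E) − 3·(2E) + 6·(5 + x) = 12, i.e. 30 + 6x − (20 + 5x) = 12.
Collecting terms: x + 10 = 12, so x = 2.
Then 2E = 20 + 5·2 = 30, so E = 15, V = 2E/3 = 10, F = 5 + 2 = 7.

2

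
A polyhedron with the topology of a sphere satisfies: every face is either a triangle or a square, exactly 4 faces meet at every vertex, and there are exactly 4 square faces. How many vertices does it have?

10

Let x be the number of triangles; then F = 4 + x.
Edge–face incidences: 2E = 4·4 + 3·x = 16 + 3x.
Every vertex has degree 4, so 4V = 2E.
Euler: V − E + F = 2 ⇒ (2E)/4 − E + (4 + x) = 2.
Multiply by 8: 2·(2E) − 4·(2E) + 8·(4 + x) = 16, i.e. 32 + 8x − 2·(16 + 3x) = 16.
Collecting terms: 2x = 16, so x = 8.
Then 2E = 16 + 3·8 = 40, so E = 20, V = 2E/4 = 10, F = 4 + 8 = 12.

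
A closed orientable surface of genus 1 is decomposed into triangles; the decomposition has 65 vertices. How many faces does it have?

130

χ = 2 − 2·1 = 0, and every face is a triangle so 3F = 2E.
V − E + F = 0 with E = 3F/2 gives 65 − (3/2 − 1)·F = 0, so F = 130 and E = 195.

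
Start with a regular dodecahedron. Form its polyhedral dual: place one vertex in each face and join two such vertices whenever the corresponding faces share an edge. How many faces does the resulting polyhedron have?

The base solid has V = 20, E = 30, F = 12.
The dual swaps V and F and preserves E: V′ = F = 12, E′ = E = 30, F′ = V = 20.

20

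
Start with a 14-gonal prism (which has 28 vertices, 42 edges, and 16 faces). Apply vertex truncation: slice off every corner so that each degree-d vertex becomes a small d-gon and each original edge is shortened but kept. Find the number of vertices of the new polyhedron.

Truncation replaces each original edge-end by a new vertex, so V′ = 2E = 84.
Each original edge survives, and each old vertex of degree d contributes d new edges; summing degrees gives Σd = 2E, so E′ = E + 2E = 3E = 126.
Each original face survives and each original vertex becomes one new face: F′ = F + V = 44.

84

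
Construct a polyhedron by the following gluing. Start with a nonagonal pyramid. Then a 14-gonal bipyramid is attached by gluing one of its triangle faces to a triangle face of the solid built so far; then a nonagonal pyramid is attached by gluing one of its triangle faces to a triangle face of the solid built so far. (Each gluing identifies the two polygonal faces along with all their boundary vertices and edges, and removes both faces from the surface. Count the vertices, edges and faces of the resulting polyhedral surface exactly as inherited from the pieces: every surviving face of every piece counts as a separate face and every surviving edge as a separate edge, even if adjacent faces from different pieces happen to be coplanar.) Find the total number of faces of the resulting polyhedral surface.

A nonagonal pyramid: V=10, E=18, F=10.
Attach a 14-gonal bipyramid (V=16, E=42, F=28) along a 3-gon: merge 3 vertices and 3 edges, delete both glued faces → V=23, E=57, F=36.
Attach a nonagonal pyramid (V=10, E=18, F=10) along a 3-gon: merge 3 vertices and 3 edges, delete both glued faces → V=30, E=72, F=44.
Check: V − E + F = 30 − 72 + 44 = 2.

44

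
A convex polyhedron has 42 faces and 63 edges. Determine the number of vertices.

23

Here V − E + F = 2.
V = 2 + E − F = 2 + 63 − 42 = 23.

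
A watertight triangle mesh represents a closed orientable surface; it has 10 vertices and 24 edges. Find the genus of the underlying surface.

0

Every face is a triangle and each edge borders two faces, so 3F = 2·24, giving F = 16.
χ = V − E + F = 10 − 24 + 16 = 2.
For a closed orientable surface χ = 2 − 2g, so g = (2 − (2))/2 = 0.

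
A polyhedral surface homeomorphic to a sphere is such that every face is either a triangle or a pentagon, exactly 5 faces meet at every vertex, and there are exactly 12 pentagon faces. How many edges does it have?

Let x be the number of triangles; then F = 12 + x.
Edge–face incidences: 2E = 5·12 + 3·x = 60 + 3x.
Every vertex has degree 5, so 5V = 2E.
Euler: V − E + F = 2 ⇒ (2E)/5 − E + (12 + x) = 2.
Multiply by 10: 2·(2E) − 5·(2E) + 10·(12 + x) = 20, i.e. 120 + 10x − 3·(60 + 3x) = 20.
Collecting terms: x − 60 = 20, so x = 80.
Then 2E = 60 + 3·80 = 300, so E = 150, V = 2E/5 = 60, F = 12 + 80 = 92.

150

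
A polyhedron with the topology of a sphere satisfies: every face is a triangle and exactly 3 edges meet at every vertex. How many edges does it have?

6

Each face has 3 edges and each edge borders two faces, so 2E = 3F.
Each vertex has degree 3, so 3V = 2E and hence V = 3F/3.
Euler: V − E + F = 2 ⇒ (3F/3) − (3F/2) + F = 2.
Multiply by 6: (6 − 9 + 6)F = 12, i.e. 3F = 12.
So F = 4, E = 3·4/2 = 6, V = 3·4/3 = 4.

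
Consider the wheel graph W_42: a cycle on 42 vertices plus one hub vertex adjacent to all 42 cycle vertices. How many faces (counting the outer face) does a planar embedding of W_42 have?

43

W_42 has V = 42 + 1 = 43 vertices and E = 2·42 = 84 edges.
By Euler's formula F = 2 − V + E = 2 − 43 + 84 = 43.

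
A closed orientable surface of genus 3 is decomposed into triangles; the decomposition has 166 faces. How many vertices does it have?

79

χ = 2 − 2·3 = -4, and every face is a triangle so 3F = 2E.
E = 3·166/2 = 249. Then V = -4 + E − F = -4 + 249 − 166 = 79.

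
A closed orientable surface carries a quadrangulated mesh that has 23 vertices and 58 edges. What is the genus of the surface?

4

Every face is a square and each edge borders two faces, so 4F = 2·58, giving F = 29.
χ = V − E + F = 23 − 58 + 29 = -6.
For a closed orientable surface χ = 2 − 2g, so g = (2 − (-6))/2 = 4.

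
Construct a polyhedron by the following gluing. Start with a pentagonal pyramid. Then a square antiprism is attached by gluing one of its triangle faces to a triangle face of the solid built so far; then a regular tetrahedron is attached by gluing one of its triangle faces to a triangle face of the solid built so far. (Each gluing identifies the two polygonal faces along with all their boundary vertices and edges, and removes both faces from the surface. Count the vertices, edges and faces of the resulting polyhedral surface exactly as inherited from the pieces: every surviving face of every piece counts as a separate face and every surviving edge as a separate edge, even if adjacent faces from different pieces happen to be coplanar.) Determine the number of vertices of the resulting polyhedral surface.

A pentagonal pyramid: V=6, E=10, F=6.
Attach a square antiprism (V=8, E=16, F=10) along a 3-gon: merge 3 vertices and 3 edges, delete both glued faces → V=11, E=23, F=14.
Attach a regular tetrahedron (V=4, E=6, F=4) along a 3-gon: merge 3 vertices and 3 edges, delete both glued faces → V=12, E=26, F=16.
Check: V − E + F = 12 − 26 + 16 = 2.

12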